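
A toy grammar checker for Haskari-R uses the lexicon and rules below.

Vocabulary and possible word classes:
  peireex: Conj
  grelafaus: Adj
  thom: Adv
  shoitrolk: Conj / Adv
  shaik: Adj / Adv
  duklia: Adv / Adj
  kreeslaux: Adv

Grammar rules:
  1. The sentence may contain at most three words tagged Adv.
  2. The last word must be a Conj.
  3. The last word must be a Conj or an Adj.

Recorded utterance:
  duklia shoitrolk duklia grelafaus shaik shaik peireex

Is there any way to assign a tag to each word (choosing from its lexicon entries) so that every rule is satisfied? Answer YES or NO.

YES

Candidates per position — 1:duklia {Adv,Adj}; 2:shoitrolk {Conj,Adv}; 3:duklia {Adv,Adj}; 4:grelafaus {Adj}; 5:shaik {Adj,Adv}; 6:shaik {Adj,Adv}; 7:peireex {Conj}.
One satisfying assignment: Adj Conj Adv Adj Adv Adj Conj.
Checking: rule 1 holds; rule 2 holds; rule 3 holds.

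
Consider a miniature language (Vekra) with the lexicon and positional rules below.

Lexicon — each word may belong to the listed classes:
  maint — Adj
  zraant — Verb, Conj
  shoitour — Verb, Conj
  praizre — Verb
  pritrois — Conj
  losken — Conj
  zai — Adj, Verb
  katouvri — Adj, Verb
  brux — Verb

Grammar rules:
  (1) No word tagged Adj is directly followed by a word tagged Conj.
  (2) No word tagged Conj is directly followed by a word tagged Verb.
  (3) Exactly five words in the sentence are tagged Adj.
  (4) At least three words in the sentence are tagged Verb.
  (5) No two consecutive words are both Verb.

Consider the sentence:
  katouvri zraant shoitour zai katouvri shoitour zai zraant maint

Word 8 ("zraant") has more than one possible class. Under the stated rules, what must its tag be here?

Candidates per position — 1:katouvri {Adj,Verb}; 2:zraant {Verb,Conj}; 3:shoitour {Verb,Conj}; 4:zai {Adj,Verb}; 5:katouvri {Adj,Verb}; 6:shoitour {Verb,Conj}; 7:zai {Adj,Verb}; 8:zraant {Verb,Conj}; 9:maint {Adj}.
Word 1 cannot be Verb — rule 3 would then fail for every completion. It is Adj.
Word 2 cannot be Conj — rule 1 would then fail for every completion. It is Verb.
Word 3 cannot be Verb — rule 5 would then fail for every completion. It is Conj.
Word 4 cannot be Verb — rule 2 would then fail for every completion. It is Adj.
Word 5 cannot be Verb — rule 3 would then fail for every completion. It is Adj.
Word 6 cannot be Conj — rule 1 would then fail for every completion. It is Verb.
Word 7 cannot be Verb — rule 3 would then fail for every completion. It is Adj.
Word 8 cannot be Conj — rule 1 would then fail for every completion. It is Verb.
So the tagging must be: Adj Verb Conj Adj Adj Verb Adj Verb Adj.
Rule-by-rule: rule 1 holds; rule 2 holds; rule 3 holds; rule 4 holds; rule 5 holds.

Verb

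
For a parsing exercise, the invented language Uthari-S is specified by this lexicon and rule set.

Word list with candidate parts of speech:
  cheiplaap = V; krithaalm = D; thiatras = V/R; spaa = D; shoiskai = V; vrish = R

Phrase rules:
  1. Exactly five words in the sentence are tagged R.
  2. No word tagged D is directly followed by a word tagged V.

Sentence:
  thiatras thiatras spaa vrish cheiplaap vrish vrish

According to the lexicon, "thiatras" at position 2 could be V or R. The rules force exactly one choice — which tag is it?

Candidates per position — 1:thiatras {V,R}; 2:thiatras {V,R}; 3:spaa {D}; 4:vrish {R}; 5:cheiplaap {V}; 6:vrish {R}; 7:vrish {R}.
At position 1, choosing V makes rule 1 impossible to satisfy; hence R.
At position 2, choosing V makes rule 1 impossible to satisfy; hence R.
The unique satisfying tagging is: R R D R V R R.
Rule-by-rule: rule 1 ✓; rule 2 ✓.

R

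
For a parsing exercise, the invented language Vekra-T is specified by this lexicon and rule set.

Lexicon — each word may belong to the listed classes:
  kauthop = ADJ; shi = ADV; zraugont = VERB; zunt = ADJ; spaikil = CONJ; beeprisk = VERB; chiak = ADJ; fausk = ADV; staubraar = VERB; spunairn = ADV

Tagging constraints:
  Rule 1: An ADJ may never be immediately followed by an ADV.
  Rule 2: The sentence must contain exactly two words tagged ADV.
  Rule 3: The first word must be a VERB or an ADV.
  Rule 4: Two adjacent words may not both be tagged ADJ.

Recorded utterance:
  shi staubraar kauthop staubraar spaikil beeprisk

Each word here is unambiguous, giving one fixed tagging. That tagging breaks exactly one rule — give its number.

2

Fixed tagging: ADV VERB ADJ VERB CONJ VERB.
Rule check: R1 holds, R2 violated, R3 holds, R4 holds.
Only rule 2 fails.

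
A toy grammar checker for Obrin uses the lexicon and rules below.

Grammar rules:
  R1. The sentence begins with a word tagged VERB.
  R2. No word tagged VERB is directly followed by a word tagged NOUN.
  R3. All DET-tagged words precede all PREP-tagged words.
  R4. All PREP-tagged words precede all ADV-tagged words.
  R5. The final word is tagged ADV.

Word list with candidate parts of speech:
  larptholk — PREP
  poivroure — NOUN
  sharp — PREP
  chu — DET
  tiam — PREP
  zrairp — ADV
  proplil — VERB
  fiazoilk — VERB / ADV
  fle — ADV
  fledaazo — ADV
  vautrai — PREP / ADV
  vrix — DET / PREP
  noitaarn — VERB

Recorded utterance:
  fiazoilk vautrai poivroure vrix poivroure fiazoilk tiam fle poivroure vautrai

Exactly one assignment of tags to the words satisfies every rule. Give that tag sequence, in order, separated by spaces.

Candidates per position — 1:fiazoilk {VERB,ADV}; 2:vautrai {PREP,ADV}; 3:poivroure {NOUN}; 4:vrix {DET,PREP}; 5:poivroure {NOUN}; 6:fiazoilk {VERB,ADV}; 7:tiam {PREP}; 8:fle {ADV}; 9:poivroure {NOUN}; 10:vautrai {PREP,ADV}.
If word 1 were ADV, no tagging could satisfy rule 1; so word 1 is VERB.
If word 2 were ADV, no tagging could satisfy rule 4; so word 2 is PREP.
If word 4 were DET, no tagging could satisfy rule 3; so word 4 is PREP.
If word 6 were ADV, no tagging could satisfy rule 4; so word 6 is VERB.
If word 10 were PREP, no tagging could satisfy rule 4; so word 10 is ADV.
That leaves exactly one tagging: VERB PREP NOUN PREP NOUN VERB PREP ADV NOUN ADV.
Check: rule 1 ✓; rule 2 ✓; rule 3 ✓; rule 4 ✓; rule 5 ✓.

VERB PREP NOUN PREP NOUN VERB PREP ADV NOUN ADV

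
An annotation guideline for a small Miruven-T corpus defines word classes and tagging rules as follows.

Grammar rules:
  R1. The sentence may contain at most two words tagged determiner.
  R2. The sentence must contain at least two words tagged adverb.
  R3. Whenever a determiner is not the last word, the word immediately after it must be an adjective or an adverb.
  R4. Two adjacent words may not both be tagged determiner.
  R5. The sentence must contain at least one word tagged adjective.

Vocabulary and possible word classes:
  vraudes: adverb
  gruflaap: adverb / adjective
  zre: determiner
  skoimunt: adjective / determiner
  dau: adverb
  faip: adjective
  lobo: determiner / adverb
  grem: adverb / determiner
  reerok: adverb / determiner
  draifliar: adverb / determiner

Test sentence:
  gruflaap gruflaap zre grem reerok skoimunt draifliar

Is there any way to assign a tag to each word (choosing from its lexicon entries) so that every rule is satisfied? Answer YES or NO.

Candidates per position — 1:gruflaap {adverb,adjective}; 2:gruflaap {adverb,adjective}; 3:zre {determiner}; 4:grem {adverb,determiner}; 5:reerok {adverb,determiner}; 6:skoimunt {adjective,determiner}; 7:draifliar {adverb,determiner}.
One satisfying assignment: adverb adverb determiner adverb adverb adjective adverb.
Verifying each rule — rule 1 ok; rule 2 ok; rule 3 ok; rule 4 ok; rule 5 ok.

YES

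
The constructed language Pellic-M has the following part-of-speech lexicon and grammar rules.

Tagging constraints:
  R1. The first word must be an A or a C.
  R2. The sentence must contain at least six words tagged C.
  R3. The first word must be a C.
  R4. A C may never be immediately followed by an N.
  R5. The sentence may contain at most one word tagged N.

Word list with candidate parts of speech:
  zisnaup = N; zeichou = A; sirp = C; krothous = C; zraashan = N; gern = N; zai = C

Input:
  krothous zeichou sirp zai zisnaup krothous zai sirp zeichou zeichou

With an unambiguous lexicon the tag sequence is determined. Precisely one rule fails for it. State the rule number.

Fixed tagging: C A C C N C C C A A.
Checking each rule: R1 ok, R2 ok, R3 ok, R4 fails, R5 ok.
Only rule 4 fails.

4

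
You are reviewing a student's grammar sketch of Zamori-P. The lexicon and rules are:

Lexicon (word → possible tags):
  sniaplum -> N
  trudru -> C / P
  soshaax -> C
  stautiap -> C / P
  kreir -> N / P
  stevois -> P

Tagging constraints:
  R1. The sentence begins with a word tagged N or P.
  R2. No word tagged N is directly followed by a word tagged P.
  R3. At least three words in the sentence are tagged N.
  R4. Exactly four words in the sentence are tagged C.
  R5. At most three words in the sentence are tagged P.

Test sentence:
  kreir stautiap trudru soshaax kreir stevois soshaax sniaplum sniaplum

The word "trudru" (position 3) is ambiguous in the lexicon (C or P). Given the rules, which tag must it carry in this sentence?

C

Candidates per position — 1:kreir {N,P}; 2:stautiap {C,P}; 3:trudru {C,P}; 4:soshaax {C}; 5:kreir {N,P}; 6:stevois {P}; 7:soshaax {C}; 8:sniaplum {N}; 9:sniaplum {N}.
Position 2: P is ruled out by rule 4; that leaves C.
Position 3: P is ruled out by rule 4; that leaves C.
Position 5: N is ruled out by rule 2; that leaves P.
Position 1: P is ruled out by rule 3; that leaves N.
The unique satisfying tagging is: N C C C P P C N N.
Rule-by-rule: rule 1 holds; rule 2 holds; rule 3 holds; rule 4 holds; rule 5 holds.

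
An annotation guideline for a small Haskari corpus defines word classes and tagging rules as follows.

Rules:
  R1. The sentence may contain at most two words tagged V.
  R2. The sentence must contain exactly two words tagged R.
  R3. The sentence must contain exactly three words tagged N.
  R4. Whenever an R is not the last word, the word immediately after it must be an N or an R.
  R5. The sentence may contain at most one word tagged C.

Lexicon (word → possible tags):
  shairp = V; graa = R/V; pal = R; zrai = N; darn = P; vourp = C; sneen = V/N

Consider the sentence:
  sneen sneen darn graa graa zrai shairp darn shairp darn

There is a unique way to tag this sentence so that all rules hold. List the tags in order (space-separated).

N N P R R N V P V P

Candidates per position — 1:sneen {V,N}; 2:sneen {V,N}; 3:darn {P}; 4:graa {R,V}; 5:graa {R,V}; 6:zrai {N}; 7:shairp {V}; 8:darn {P}; 9:shairp {V}; 10:darn {P}.
Position 1: V is ruled out by rule 1; that leaves N.
Position 2: V is ruled out by rule 1; that leaves N.
Position 4: V is ruled out by rule 1; that leaves R.
Position 5: V is ruled out by rule 1; that leaves R.
So the tagging must be: N N P R R N V P V P.
Check: rule 1 ok; rule 2 ok; rule 3 ok; rule 4 ok; rule 5 ok.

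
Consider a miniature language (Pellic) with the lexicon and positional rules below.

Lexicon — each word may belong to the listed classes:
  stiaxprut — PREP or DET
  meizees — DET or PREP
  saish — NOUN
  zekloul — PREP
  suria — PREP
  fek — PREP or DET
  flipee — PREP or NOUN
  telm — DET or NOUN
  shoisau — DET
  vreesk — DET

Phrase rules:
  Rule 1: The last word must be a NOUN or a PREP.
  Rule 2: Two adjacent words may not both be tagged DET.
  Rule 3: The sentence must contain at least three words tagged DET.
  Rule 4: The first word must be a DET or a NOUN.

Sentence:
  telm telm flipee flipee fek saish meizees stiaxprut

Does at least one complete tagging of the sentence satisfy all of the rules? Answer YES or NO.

Candidates per position — 1:telm {DET,NOUN}; 2:telm {DET,NOUN}; 3:flipee {PREP,NOUN}; 4:flipee {PREP,NOUN}; 5:fek {PREP,DET}; 6:saish {NOUN}; 7:meizees {DET,PREP}; 8:stiaxprut {PREP,DET}.
One satisfying assignment: NOUN DET NOUN PREP DET NOUN DET PREP.
Rule-by-rule: rule 1 holds; rule 2 holds; rule 3 holds; rule 4 holds.

YES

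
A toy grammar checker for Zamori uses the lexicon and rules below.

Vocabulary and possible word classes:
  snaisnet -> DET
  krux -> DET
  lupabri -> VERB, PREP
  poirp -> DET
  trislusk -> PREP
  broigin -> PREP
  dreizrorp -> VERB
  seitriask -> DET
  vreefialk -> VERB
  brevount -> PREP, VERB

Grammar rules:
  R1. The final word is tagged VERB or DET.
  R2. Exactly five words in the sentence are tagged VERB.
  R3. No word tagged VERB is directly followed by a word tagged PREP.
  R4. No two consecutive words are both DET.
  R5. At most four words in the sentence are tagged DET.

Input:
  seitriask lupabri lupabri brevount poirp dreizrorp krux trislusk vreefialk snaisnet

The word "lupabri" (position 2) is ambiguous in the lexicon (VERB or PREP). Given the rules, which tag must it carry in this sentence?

VERB

Candidates per position — 1:seitriask {DET}; 2:lupabri {VERB,PREP}; 3:lupabri {VERB,PREP}; 4:brevount {PREP,VERB}; 5:poirp {DET}; 6:dreizrorp {VERB}; 7:krux {DET}; 8:trislusk {PREP}; 9:vreefialk {VERB}; 10:snaisnet {DET}.
If word 2 were PREP, no tagging could satisfy rule 2; so word 2 is VERB.
If word 3 were PREP, no tagging could satisfy rule 2; so word 3 is VERB.
If word 4 were PREP, no tagging could satisfy rule 2; so word 4 is VERB.
The only consistent sequence is: DET VERB VERB VERB DET VERB DET PREP VERB DET.
Verifying each rule — rule 1 ok; rule 2 ok; rule 3 ok; rule 4 ok; rule 5 ok.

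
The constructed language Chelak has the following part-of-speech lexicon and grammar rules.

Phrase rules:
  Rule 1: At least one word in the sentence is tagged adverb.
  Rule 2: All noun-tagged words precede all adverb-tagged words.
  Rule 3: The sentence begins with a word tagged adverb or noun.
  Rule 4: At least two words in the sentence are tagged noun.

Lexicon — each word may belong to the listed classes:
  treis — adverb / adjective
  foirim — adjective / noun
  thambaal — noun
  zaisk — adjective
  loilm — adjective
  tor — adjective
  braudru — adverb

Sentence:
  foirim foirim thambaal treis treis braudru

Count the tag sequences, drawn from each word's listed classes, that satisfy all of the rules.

8

Candidates per position — 1:foirim {adjective,noun}; 2:foirim {adjective,noun}; 3:thambaal {noun}; 4:treis {adverb,adjective}; 5:treis {adverb,adjective}; 6:braudru {adverb}.
There are 16 candidate sequences in total.
Checking each against the rules leaves 8 sequences.
Count = 8.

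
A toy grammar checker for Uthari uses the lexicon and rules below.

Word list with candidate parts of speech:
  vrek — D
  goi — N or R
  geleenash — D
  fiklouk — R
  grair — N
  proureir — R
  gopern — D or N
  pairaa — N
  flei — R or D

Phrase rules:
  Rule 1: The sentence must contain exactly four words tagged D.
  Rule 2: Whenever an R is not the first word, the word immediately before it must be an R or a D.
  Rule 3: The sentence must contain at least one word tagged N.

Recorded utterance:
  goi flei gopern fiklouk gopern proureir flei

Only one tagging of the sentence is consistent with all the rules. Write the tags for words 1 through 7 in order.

Candidates per position — 1:goi {N,R}; 2:flei {R,D}; 3:gopern {D,N}; 4:fiklouk {R}; 5:gopern {D,N}; 6:proureir {R}; 7:flei {R,D}.
At position 2, choosing R makes rule 1 impossible to satisfy; hence D.
At position 3, choosing N makes rule 1 impossible to satisfy; hence D.
At position 5, choosing N makes rule 1 impossible to satisfy; hence D.
At position 7, choosing R makes rule 1 impossible to satisfy; hence D.
At position 1, choosing R makes rule 3 impossible to satisfy; hence N.
The unique satisfying tagging is: N D D R D R D.
Rule-by-rule: rule 1 ✓; rule 2 ✓; rule 3 ✓.

N D D R D R D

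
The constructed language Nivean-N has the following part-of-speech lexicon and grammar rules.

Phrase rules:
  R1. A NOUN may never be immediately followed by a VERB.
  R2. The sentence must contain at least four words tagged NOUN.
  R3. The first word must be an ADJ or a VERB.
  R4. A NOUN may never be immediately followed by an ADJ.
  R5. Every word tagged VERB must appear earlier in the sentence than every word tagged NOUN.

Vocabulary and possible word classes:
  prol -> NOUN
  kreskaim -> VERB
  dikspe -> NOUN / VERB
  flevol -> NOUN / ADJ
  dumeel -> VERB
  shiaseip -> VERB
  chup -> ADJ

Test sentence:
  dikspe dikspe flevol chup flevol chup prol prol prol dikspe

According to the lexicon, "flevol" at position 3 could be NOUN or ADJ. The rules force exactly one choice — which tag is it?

ADJ

Candidates per position — 1:dikspe {NOUN,VERB}; 2:dikspe {NOUN,VERB}; 3:flevol {NOUN,ADJ}; 4:chup {ADJ}; 5:flevol {NOUN,ADJ}; 6:chup {ADJ}; 7:prol {NOUN}; 8:prol {NOUN}; 9:prol {NOUN}; 10:dikspe {NOUN,VERB}.
Position 1: tagging it NOUN would leave rule 3 unsatisfiable, so it must be VERB.
Position 2: tagging it NOUN would leave rule 4 unsatisfiable, so it must be VERB.
Position 3: tagging it NOUN would leave rule 4 unsatisfiable, so it must be ADJ.
Position 5: tagging it NOUN would leave rule 4 unsatisfiable, so it must be ADJ.
Position 10: tagging it VERB would leave rule 1 unsatisfiable, so it must be NOUN.
The only consistent sequence is: VERB VERB ADJ ADJ ADJ ADJ NOUN NOUN NOUN NOUN.
Rule-by-rule: rule 1 satisfied; rule 2 satisfied; rule 3 satisfied; rule 4 satisfied; rule 5 satisfied.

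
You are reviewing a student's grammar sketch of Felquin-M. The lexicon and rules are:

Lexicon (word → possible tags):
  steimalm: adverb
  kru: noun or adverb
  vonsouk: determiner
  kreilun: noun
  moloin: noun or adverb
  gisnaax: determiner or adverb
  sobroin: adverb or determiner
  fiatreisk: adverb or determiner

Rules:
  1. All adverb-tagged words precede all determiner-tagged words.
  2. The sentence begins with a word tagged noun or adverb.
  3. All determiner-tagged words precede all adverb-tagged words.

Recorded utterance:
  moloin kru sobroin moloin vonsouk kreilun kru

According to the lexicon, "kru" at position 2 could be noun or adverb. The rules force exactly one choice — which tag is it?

Candidates per position — 1:moloin {noun,adverb}; 2:kru {noun,adverb}; 3:sobroin {adverb,determiner}; 4:moloin {noun,adverb}; 5:vonsouk {determiner}; 6:kreilun {noun}; 7:kru {noun,adverb}.
Position 1: tagging it adverb would leave rule 3 unsatisfiable, so it must be noun.
Position 2: tagging it adverb would leave rule 3 unsatisfiable, so it must be noun.
Position 3: tagging it adverb would leave rule 3 unsatisfiable, so it must be determiner.
Position 4: tagging it adverb would leave rule 1 unsatisfiable, so it must be noun.
Position 7: tagging it adverb would leave rule 1 unsatisfiable, so it must be noun.
So the tagging must be: noun noun determiner noun determiner noun noun.
Verifying each rule — rule 1 holds; rule 2 holds; rule 3 holds.

noun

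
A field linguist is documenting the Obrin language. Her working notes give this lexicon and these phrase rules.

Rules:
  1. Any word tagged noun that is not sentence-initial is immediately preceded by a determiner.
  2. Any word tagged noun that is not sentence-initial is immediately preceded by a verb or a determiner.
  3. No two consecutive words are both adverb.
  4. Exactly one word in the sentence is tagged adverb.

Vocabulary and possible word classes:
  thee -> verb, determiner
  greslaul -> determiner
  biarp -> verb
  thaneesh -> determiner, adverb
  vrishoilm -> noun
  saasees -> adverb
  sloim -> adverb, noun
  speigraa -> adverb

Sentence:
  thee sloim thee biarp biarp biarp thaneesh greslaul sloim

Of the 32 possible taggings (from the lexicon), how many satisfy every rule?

8

Candidates per position — 1:thee {verb,determiner}; 2:sloim {adverb,noun}; 3:thee {verb,determiner}; 4:biarp {verb}; 5:biarp {verb}; 6:biarp {verb}; 7:thaneesh {determiner,adverb}; 8:greslaul {determiner}; 9:sloim {adverb,noun}.
There are 32 candidate sequences in total.
Checking each against the rules leaves 8 sequences.
Count = 8.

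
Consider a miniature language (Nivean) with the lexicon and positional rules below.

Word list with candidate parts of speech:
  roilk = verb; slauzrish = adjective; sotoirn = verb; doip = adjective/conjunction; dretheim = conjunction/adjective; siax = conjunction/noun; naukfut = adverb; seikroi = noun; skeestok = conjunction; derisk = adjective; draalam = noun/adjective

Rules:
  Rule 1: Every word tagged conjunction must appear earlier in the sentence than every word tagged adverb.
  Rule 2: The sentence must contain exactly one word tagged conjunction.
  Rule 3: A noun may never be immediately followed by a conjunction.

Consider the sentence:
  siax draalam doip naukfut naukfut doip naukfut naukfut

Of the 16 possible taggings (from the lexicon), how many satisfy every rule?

3

Candidates per position — 1:siax {conjunction,noun}; 2:draalam {noun,adjective}; 3:doip {adjective,conjunction}; 4:naukfut {adverb}; 5:naukfut {adverb}; 6:doip {adjective,conjunction}; 7:naukfut {adverb}; 8:naukfut {adverb}.
There are 16 candidate sequences in total.
The sequences that satisfy every rule: conjunction noun adjective adverb adverb adjective adverb adverb; conjunction adjective adjective adverb adverb adjective adverb adverb; noun adjective conjunction adverb adverb adjective adverb adverb.
Count = 3.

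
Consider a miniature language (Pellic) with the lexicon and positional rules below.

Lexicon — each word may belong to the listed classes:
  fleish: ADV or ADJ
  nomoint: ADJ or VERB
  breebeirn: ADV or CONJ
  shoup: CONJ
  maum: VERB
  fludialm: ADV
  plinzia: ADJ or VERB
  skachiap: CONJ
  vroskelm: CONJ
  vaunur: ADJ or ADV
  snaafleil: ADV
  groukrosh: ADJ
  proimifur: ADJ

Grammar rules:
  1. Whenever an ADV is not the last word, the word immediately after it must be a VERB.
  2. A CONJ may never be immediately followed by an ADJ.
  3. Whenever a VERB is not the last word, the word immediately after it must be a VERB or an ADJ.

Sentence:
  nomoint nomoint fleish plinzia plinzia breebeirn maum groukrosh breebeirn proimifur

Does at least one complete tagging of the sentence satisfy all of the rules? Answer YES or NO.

Candidates per position — 1:nomoint {ADJ,VERB}; 2:nomoint {ADJ,VERB}; 3:fleish {ADV,ADJ}; 4:plinzia {ADJ,VERB}; 5:plinzia {ADJ,VERB}; 6:breebeirn {ADV,CONJ}; 7:maum {VERB}; 8:groukrosh {ADJ}; 9:breebeirn {ADV,CONJ}; 10:proimifur {ADJ}.
Every candidate sequence violates at least one rule; no consistent tagging exists.

NO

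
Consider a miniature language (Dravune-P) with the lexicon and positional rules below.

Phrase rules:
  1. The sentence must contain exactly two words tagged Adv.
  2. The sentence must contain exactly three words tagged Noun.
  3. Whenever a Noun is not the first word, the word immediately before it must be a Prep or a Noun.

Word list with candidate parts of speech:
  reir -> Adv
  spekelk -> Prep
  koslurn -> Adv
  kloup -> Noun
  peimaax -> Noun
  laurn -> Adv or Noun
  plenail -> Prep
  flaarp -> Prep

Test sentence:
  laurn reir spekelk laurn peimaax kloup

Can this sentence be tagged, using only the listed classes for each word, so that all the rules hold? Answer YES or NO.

Candidates per position — 1:laurn {Adv,Noun}; 2:reir {Adv}; 3:spekelk {Prep}; 4:laurn {Adv,Noun}; 5:peimaax {Noun}; 6:kloup {Noun}.
One satisfying assignment: Adv Adv Prep Noun Noun Noun.
Checking: rule 1 ok; rule 2 ok; rule 3 ok.

YES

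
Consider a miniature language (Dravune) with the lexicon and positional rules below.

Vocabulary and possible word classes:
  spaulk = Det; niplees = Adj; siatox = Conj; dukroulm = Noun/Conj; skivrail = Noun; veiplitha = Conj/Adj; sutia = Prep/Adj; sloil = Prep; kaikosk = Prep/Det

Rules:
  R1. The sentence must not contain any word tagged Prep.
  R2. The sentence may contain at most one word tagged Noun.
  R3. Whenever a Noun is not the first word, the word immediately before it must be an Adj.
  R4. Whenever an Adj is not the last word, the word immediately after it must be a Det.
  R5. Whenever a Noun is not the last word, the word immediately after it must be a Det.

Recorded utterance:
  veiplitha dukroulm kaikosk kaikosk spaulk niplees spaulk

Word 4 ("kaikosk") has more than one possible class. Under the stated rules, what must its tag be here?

Candidates per position — 1:veiplitha {Conj,Adj}; 2:dukroulm {Noun,Conj}; 3:kaikosk {Prep,Det}; 4:kaikosk {Prep,Det}; 5:spaulk {Det}; 6:niplees {Adj}; 7:spaulk {Det}.
Word 1 cannot be Adj — rule 4 would then fail for every completion. It is Conj.
Word 2 cannot be Noun — rule 3 would then fail for every completion. It is Conj.
Word 3 cannot be Prep — rule 1 would then fail for every completion. It is Det.
Word 4 cannot be Prep — rule 1 would then fail for every completion. It is Det.
So the tagging must be: Conj Conj Det Det Det Adj Det.
Verifying each rule — rule 1 ok; rule 2 ok; rule 3 ok; rule 4 ok; rule 5 ok.

Det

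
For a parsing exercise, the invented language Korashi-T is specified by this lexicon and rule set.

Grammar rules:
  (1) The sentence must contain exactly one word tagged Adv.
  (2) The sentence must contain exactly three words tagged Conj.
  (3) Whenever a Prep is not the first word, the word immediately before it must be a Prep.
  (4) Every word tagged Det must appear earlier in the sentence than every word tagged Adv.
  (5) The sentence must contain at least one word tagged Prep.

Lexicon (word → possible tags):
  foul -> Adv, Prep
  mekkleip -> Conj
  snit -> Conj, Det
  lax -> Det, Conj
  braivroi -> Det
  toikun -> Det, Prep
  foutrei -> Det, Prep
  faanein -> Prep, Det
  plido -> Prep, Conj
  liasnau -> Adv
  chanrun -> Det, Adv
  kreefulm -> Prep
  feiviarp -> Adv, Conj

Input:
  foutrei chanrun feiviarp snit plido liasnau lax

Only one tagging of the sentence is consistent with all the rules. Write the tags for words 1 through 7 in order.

Candidates per position — 1:foutrei {Det,Prep}; 2:chanrun {Det,Adv}; 3:feiviarp {Adv,Conj}; 4:snit {Conj,Det}; 5:plido {Prep,Conj}; 6:liasnau {Adv}; 7:lax {Det,Conj}.
Word 2 cannot be Adv — rule 1 would then fail for every completion. It is Det.
Word 3 cannot be Adv — rule 1 would then fail for every completion. It is Conj.
Word 5 cannot be Prep — rule 3 would then fail for every completion. It is Conj.
Word 7 cannot be Det — rule 4 would then fail for every completion. It is Conj.
Word 1 cannot be Det — rule 5 would then fail for every completion. It is Prep.
Word 4 cannot be Conj — rule 2 would then fail for every completion. It is Det.
So the tagging must be: Prep Det Conj Det Conj Adv Conj.
Rule-by-rule: rule 1 ✓; rule 2 ✓; rule 3 ✓; rule 4 ✓; rule 5 ✓.

Prep Det Conj Det Conj Adv Conj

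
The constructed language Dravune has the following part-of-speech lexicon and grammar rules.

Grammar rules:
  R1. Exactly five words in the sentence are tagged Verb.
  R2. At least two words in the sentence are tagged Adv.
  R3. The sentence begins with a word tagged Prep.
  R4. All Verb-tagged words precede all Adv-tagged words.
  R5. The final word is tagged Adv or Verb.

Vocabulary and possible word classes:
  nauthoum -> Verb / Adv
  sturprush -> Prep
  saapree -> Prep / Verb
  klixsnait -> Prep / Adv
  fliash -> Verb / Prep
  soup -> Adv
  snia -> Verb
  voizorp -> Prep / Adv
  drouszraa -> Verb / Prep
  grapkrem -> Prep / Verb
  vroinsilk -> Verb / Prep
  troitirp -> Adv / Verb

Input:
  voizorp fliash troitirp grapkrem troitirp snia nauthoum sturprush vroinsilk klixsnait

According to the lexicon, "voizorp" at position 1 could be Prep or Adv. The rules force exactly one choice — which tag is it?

Prep

Candidates per position — 1:voizorp {Prep,Adv}; 2:fliash {Verb,Prep}; 3:troitirp {Adv,Verb}; 4:grapkrem {Prep,Verb}; 5:troitirp {Adv,Verb}; 6:snia {Verb}; 7:nauthoum {Verb,Adv}; 8:sturprush {Prep}; 9:vroinsilk {Verb,Prep}; 10:klixsnait {Prep,Adv}.
Position 1: tagging it Adv would leave rule 3 unsatisfiable, so it must be Prep.
Position 3: tagging it Adv would leave rule 4 unsatisfiable, so it must be Verb.
Position 5: tagging it Adv would leave rule 4 unsatisfiable, so it must be Verb.
Position 7: tagging it Verb would leave rule 2 unsatisfiable, so it must be Adv.
Position 9: tagging it Verb would leave rule 4 unsatisfiable, so it must be Prep.
Position 10: tagging it Prep would leave rule 2 unsatisfiable, so it must be Adv.
Position 2: tagging it Prep would leave rule 1 unsatisfiable, so it must be Verb.
Position 4: tagging it Prep would leave rule 1 unsatisfiable, so it must be Verb.
So the tagging must be: Prep Verb Verb Verb Verb Verb Adv Prep Prep Adv.
Check: rule 1 satisfied; rule 2 satisfied; rule 3 satisfied; rule 4 satisfied; rule 5 satisfied.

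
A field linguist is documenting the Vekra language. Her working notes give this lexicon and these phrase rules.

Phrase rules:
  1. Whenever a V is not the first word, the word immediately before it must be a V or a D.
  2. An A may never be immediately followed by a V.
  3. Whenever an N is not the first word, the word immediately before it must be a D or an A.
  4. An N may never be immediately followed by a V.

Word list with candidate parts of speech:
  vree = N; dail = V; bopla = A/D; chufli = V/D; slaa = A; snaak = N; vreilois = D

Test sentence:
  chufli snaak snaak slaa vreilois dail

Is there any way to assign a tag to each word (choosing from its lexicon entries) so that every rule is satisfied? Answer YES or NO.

NO

Candidates per position — 1:chufli {V,D}; 2:snaak {N}; 3:snaak {N}; 4:slaa {A}; 5:vreilois {D}; 6:dail {V}.
Rule 3 cannot be satisfied by any choice of tags from the lexicon.
So there is no consistent tagging.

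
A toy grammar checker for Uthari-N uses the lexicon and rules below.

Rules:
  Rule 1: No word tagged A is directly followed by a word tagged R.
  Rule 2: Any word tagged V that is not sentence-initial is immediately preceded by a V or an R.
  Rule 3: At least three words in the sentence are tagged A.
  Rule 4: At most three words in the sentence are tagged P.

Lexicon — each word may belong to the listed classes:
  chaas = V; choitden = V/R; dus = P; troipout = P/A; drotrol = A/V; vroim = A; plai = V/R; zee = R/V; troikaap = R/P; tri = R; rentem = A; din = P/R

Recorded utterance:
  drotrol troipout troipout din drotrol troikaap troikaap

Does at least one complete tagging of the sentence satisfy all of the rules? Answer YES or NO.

YES

Candidates per position — 1:drotrol {A,V}; 2:troipout {P,A}; 3:troipout {P,A}; 4:din {P,R}; 5:drotrol {A,V}; 6:troikaap {R,P}; 7:troikaap {R,P}.
One satisfying assignment: A P A P A P R.
Check: rule 1 ✓; rule 2 ✓; rule 3 ✓; rule 4 ✓.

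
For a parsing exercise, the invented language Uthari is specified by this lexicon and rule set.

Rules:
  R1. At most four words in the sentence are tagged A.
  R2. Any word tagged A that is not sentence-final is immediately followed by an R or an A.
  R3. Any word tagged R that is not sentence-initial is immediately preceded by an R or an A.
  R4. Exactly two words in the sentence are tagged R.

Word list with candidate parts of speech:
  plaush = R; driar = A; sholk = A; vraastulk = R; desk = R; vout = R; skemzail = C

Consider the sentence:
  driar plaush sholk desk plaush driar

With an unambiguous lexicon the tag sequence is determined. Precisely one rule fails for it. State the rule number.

4

Fixed tagging: A R A R R A.
Rule check: R1 ok, R2 ok, R3 ok, R4 fails.
Only rule 4 fails.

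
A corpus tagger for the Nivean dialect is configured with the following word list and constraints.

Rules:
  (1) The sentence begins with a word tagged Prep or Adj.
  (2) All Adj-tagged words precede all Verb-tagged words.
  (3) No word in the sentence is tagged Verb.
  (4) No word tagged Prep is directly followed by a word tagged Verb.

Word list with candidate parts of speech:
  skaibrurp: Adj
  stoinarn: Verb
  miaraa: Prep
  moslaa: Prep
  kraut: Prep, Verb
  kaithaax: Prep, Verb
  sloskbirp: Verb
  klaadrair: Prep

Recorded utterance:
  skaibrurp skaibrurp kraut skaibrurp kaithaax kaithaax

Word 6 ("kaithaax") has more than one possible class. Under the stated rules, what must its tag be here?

Candidates per position — 1:skaibrurp {Adj}; 2:skaibrurp {Adj}; 3:kraut {Prep,Verb}; 4:skaibrurp {Adj}; 5:kaithaax {Prep,Verb}; 6:kaithaax {Prep,Verb}.
Word 3 cannot be Verb — rule 2 would then fail for every completion. It is Prep.
Word 5 cannot be Verb — rule 3 would then fail for every completion. It is Prep.
Word 6 cannot be Verb — rule 3 would then fail for every completion. It is Prep.
The only consistent sequence is: Adj Adj Prep Adj Prep Prep.
Checking: rule 1 satisfied; rule 2 satisfied; rule 3 satisfied; rule 4 satisfied.

Prep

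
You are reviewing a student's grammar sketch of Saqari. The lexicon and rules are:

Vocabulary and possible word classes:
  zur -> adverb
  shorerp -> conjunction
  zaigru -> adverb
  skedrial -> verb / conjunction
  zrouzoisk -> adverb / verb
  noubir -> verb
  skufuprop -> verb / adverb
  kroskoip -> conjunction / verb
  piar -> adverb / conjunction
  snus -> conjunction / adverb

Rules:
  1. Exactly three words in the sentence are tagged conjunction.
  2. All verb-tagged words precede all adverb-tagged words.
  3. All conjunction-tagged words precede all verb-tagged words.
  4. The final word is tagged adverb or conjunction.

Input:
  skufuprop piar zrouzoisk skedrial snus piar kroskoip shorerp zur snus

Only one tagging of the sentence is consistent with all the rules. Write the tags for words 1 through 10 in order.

adverb adverb adverb conjunction adverb adverb conjunction conjunction adverb adverb

Candidates per position — 1:skufuprop {verb,adverb}; 2:piar {adverb,conjunction}; 3:zrouzoisk {adverb,verb}; 4:skedrial {verb,conjunction}; 5:snus {conjunction,adverb}; 6:piar {adverb,conjunction}; 7:kroskoip {conjunction,verb}; 8:shorerp {conjunction}; 9:zur {adverb}; 10:snus {conjunction,adverb}.
Word 1 cannot be verb — rule 3 would then fail for every completion. It is adverb.
Word 3 cannot be verb — rule 2 would then fail for every completion. It is adverb.
Word 4 cannot be verb — rule 2 would then fail for every completion. It is conjunction.
Word 7 cannot be verb — rule 2 would then fail for every completion. It is conjunction.
Word 10 cannot be conjunction — rule 1 would then fail for every completion. It is adverb.
Word 2 cannot be conjunction — rule 1 would then fail for every completion. It is adverb.
Word 5 cannot be conjunction — rule 1 would then fail for every completion. It is adverb.
Word 6 cannot be conjunction — rule 1 would then fail for every completion. It is adverb.
The unique satisfying tagging is: adverb adverb adverb conjunction adverb adverb conjunction conjunction adverb adverb.
Checking: rule 1 holds; rule 2 holds; rule 3 holds; rule 4 holds.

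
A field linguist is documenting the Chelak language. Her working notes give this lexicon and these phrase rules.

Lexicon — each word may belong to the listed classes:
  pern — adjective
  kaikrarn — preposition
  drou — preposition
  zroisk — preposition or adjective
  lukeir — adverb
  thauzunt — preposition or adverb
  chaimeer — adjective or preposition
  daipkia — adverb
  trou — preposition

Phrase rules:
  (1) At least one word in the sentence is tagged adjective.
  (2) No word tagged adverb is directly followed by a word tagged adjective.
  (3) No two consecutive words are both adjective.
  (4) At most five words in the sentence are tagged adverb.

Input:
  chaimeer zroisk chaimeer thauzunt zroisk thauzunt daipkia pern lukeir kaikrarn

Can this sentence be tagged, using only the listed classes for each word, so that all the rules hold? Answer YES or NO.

Candidates per position — 1:chaimeer {adjective,preposition}; 2:zroisk {preposition,adjective}; 3:chaimeer {adjective,preposition}; 4:thauzunt {preposition,adverb}; 5:zroisk {preposition,adjective}; 6:thauzunt {preposition,adverb}; 7:daipkia {adverb}; 8:pern {adjective}; 9:lukeir {adverb}; 10:kaikrarn {preposition}.
Rule 2 cannot be satisfied by any choice of tags from the lexicon.
So there is no consistent tagging.

NO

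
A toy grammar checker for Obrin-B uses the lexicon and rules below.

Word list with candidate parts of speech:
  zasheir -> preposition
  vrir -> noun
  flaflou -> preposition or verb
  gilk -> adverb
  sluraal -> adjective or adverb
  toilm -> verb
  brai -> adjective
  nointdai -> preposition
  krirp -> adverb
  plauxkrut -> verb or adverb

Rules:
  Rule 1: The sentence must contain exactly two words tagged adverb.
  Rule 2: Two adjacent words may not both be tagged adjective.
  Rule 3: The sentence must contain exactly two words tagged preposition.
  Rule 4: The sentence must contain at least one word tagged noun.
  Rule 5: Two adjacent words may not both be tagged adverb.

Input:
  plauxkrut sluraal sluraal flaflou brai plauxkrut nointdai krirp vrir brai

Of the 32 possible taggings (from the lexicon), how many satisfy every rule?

Candidates per position — 1:plauxkrut {verb,adverb}; 2:sluraal {adjective,adverb}; 3:sluraal {adjective,adverb}; 4:flaflou {preposition,verb}; 5:brai {adjective}; 6:plauxkrut {verb,adverb}; 7:nointdai {preposition}; 8:krirp {adverb}; 9:vrir {noun}; 10:brai {adjective}.
There are 32 candidate sequences in total.
The sequences that satisfy every rule: verb adjective adverb preposition adjective verb preposition adverb noun adjective; verb adverb adjective preposition adjective verb preposition adverb noun adjective.
Count = 2.

2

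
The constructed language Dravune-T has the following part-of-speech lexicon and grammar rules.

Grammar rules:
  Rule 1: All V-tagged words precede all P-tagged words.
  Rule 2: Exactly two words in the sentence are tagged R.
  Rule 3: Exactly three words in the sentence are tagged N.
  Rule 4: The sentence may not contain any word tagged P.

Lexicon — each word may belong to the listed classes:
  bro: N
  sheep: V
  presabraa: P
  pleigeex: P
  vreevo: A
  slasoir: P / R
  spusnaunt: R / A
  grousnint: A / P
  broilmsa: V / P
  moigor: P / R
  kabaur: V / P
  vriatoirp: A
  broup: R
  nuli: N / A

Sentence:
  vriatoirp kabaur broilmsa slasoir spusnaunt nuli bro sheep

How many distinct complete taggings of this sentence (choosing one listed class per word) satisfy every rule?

0

Candidates per position — 1:vriatoirp {A}; 2:kabaur {V,P}; 3:broilmsa {V,P}; 4:slasoir {P,R}; 5:spusnaunt {R,A}; 6:nuli {N,A}; 7:bro {N}; 8:sheep {V}.
There are 32 candidate sequences in total.
Rule 3 cannot be satisfied by any choice of tags from the lexicon.
So there is no consistent tagging.
Count = 0.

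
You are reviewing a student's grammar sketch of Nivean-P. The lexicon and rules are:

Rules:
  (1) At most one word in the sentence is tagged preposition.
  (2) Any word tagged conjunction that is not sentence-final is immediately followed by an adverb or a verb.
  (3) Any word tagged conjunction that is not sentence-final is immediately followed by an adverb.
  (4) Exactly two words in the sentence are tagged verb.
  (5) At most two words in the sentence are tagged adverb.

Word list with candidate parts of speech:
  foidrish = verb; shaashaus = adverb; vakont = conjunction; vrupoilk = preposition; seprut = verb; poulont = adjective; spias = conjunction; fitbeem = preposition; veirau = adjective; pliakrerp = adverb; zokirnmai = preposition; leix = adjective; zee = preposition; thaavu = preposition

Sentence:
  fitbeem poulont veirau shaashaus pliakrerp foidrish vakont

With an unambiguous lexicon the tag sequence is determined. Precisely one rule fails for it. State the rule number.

Fixed tagging: preposition adjective adjective adverb adverb verb conjunction.
Applying the rules: R1 ok, R2 ok, R3 ok, R4 fails, R5 ok.
Only rule 4 fails.

4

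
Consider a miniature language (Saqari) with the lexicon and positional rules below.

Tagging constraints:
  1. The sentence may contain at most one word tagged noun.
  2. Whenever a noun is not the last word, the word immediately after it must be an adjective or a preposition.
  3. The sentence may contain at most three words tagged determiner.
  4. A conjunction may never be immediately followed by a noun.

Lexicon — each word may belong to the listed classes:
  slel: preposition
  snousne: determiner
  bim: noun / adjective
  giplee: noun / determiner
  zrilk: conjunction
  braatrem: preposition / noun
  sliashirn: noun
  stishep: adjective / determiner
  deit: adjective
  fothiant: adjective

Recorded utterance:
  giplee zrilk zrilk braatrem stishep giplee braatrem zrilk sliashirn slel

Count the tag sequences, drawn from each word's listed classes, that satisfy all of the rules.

0

Candidates per position — 1:giplee {noun,determiner}; 2:zrilk {conjunction}; 3:zrilk {conjunction}; 4:braatrem {preposition,noun}; 5:stishep {adjective,determiner}; 6:giplee {noun,determiner}; 7:braatrem {preposition,noun}; 8:zrilk {conjunction}; 9:sliashirn {noun}; 10:slel {preposition}.
There are 32 candidate sequences in total.
Rule 4 cannot be satisfied by any choice of tags from the lexicon.
So there is no consistent tagging.
Count = 0.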